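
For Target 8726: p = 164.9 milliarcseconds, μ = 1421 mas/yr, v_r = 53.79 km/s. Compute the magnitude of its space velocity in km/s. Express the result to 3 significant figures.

67.5 km/s

d = 1/p = 1/0.1649″ = 6.0643 pc.
μ = 1421 mas/yr = 1.421 ″/yr.
v_t = 4.740 μ d = 4.740 × 1.421 × 6.0643 = 40.846 km/s.
v = √(v_r² + v_t²) = √(53.79² + 40.846²) = √4561.76 = 67.541 km/s.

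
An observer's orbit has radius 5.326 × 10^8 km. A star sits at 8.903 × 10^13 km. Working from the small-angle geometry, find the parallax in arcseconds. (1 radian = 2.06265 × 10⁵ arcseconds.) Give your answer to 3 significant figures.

θ ≈ B/d = (5.326 × 10^8) / (8.903 × 10^13) = 5.9823 × 10^-6 rad.
In arcseconds: 5.9823 × 10^-6 × 206265 = 1.2339″.

1.23 arcsec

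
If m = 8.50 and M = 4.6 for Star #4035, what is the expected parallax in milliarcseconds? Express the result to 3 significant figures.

16.6 mas

m − M = 8.50 − 4.6 = 3.90.
d = 10^((m−M)/5 + 1) = 10^1.780 = 60.256 pc.
p = 1/d = 1/60.256 = 0.016596 arcsec = 16.596 mas.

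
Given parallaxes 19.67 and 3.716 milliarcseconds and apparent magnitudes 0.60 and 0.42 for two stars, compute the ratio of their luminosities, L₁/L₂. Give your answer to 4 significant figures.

L₁/L₂ = 0.03024

d₁ = 1/p₁ = 1/0.01967″ = 50.839 pc; d₂ = 1/p₂ = 1/0.003716″ = 269.11 pc.
M₁ = m₁ − 5 log₁₀ d₁ + 5 = 0.60 − 8.5310 + 5 = -2.9310.
M₂ = 0.42 − 12.1496 + 5 = -6.7296.
L₁/L₂ = 10^(0.4(M₂ − M₁)) = 10^(0.4 × (-3.7986)) = 10^(-1.51944) = 0.030238.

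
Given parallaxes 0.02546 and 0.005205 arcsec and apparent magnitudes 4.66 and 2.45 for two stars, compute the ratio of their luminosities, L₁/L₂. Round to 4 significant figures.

L₁/L₂ = 0.005459

d₁ = 1/p₁ = 1/0.02546″ = 39.277 pc; d₂ = 1/p₂ = 1/0.005205″ = 192.12 pc.
M₁ = m₁ − 5 log₁₀ d₁ + 5 = 4.66 − 7.9707 + 5 = 1.6893.
M₂ = 2.45 − 11.4179 + 5 = -3.9679.
L₁/L₂ = 10^(0.4(M₂ − M₁)) = 10^(0.4 × (-5.6572)) = 10^(-2.26288) = 0.0054591.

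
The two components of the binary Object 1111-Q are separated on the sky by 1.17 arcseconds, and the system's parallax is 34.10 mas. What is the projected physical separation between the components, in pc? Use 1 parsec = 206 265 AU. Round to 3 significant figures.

0.000166 pc

d = 1/p = 1/0.03410″ = 29.326 pc.
At distance d (pc), an angle of θ arcsec spans θ·d AU: s = 1.17 × 29.326 = 34.311 AU.
= 34.311 / 206265 = 0.00016634 pc.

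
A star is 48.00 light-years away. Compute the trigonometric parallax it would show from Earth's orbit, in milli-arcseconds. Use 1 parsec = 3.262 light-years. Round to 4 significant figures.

67.96 mas

d = 48.00 ly ÷ 3.262 = 14.715 pc.
p = 1/d = 1/14.715 = 0.067958 arcsec.
= 0.067958 × 1000 = 67.958 mas.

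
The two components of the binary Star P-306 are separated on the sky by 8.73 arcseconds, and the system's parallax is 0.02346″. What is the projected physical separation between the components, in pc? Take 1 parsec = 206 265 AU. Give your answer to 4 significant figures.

0.001804 pc

d = 1/p = 1/0.02346″ = 42.626 pc.
At distance d (pc), an angle of θ arcsec spans θ·d AU: s = 8.73 × 42.626 = 372.12 AU.
= 372.12 / 206265 = 0.0018041 pc.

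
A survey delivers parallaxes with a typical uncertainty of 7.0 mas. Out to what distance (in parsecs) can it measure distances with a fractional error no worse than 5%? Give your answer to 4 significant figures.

7.143 pc

σ_d/d = σ_p/p, so the condition is σ_p/p ≤ 0.05, i.e. p ≥ σ_p/0.05.
p_min = 7.0/0.05 = 140 mas = 0.14 arcsec.
d_max = 1/p_min = 1/0.14 = 7.1429 pc.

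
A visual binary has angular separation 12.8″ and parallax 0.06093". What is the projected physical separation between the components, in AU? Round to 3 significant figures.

210 AU

d = 1/p = 1/0.06093″ = 16.412 pc.
At distance d (pc), an angle of θ arcsec spans θ·d AU: s = 12.8 × 16.412 = 210.07 AU.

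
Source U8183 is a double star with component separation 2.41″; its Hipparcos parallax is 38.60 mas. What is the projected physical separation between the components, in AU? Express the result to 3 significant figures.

d = 1/p = 1/0.03860″ = 25.907 pc.
At distance d (pc), an angle of θ arcsec spans θ·d AU: s = 2.41 × 25.907 = 62.436 AU.

62.4 AU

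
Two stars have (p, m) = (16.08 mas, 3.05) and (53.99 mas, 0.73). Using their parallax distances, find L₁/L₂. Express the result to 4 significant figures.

d₁ = 1/p₁ = 1/0.01608″ = 62.189 pc; d₂ = 1/p₂ = 1/0.05399″ = 18.522 pc.
M₁ = m₁ − 5 log₁₀ d₁ + 5 = 3.05 − 8.9686 + 5 = -0.9186.
M₂ = 0.73 − 6.3384 + 5 = -0.6084.
L₁/L₂ = 10^(0.4(M₂ − M₁)) = 10^(0.4 × 0.3102) = 10^0.12408 = 1.3307.

L₁/L₂ = 1.331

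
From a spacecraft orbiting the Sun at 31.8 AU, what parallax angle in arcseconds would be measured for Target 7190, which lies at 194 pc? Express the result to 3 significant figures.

p (arcsec) = B (AU) / d (pc).
p = 31.8 / 194 = 0.16392 arcsec.

0.164 arcsec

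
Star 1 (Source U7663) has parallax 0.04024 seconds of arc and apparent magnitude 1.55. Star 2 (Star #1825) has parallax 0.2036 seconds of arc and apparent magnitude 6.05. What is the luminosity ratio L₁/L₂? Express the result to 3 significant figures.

d₁ = 1/p₁ = 1/0.04024″ = 24.851 pc; d₂ = 1/p₂ = 1/0.2036″ = 4.9116 pc.
M₁ = m₁ − 5 log₁₀ d₁ + 5 = 1.55 − 6.9767 + 5 = -0.4267.
M₂ = 6.05 − 3.4561 + 5 = 7.5939.
L₁/L₂ = 10^(0.4(M₂ − M₁)) = 10^(0.4 × 8.0206) = 10^3.20824 = 1615.3.

L₁/L₂ = 1620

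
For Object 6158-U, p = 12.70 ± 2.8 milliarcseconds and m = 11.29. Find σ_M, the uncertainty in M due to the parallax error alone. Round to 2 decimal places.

σ_M = 0.48 mag

M = m − 5 log₁₀ d + 5 = m + 5 log₁₀ p + 5, so ∂M/∂p = 5/(p ln 10).
σ_M = (5/ln 10) · (σ_p/p) = 2.1715 × 2.8/12.70 = 2.1715 × 0.22047 = 0.47875.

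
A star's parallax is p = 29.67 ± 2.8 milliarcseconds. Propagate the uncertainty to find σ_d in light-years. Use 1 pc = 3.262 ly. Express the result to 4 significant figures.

d = 1/p, so σ_d = σ_p / p².
σ_d = 0.00280 / (0.02967)² = 0.00280 / 0.00088031 = 3.1807 pc = 3.1807 × 3.262 ly = 10.375 ly.

10.38 ly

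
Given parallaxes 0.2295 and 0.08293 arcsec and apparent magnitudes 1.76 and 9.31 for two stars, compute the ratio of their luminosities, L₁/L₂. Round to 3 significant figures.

L₁/L₂ = 137

d₁ = 1/p₁ = 1/0.2295″ = 4.3573 pc; d₂ = 1/p₂ = 1/0.08293″ = 12.058 pc.
M₁ = m₁ − 5 log₁₀ d₁ + 5 = 1.76 − 3.1961 + 5 = 3.5639.
M₂ = 9.31 − 5.4064 + 5 = 8.9036.
L₁/L₂ = 10^(0.4(M₂ − M₁)) = 10^(0.4 × 5.3397) = 10^2.13588 = 136.74.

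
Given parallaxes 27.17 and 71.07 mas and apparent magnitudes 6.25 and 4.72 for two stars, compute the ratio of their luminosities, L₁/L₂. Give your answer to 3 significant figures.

d₁ = 1/p₁ = 1/0.02717″ = 36.805 pc; d₂ = 1/p₂ = 1/0.07107″ = 14.071 pc.
M₁ = m₁ − 5 log₁₀ d₁ + 5 = 6.25 − 7.8295 + 5 = 3.4205.
M₂ = 4.72 − 5.7416 + 5 = 3.9784.
L₁/L₂ = 10^(0.4(M₂ − M₁)) = 10^(0.4 × 0.5579) = 10^0.22316 = 1.6717.

L₁/L₂ = 1.67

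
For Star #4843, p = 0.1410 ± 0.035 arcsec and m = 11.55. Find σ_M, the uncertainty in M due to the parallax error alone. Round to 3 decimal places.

σ_M = 0.539 mag

M = m − 5 log₁₀ d + 5 = m + 5 log₁₀ p + 5, so ∂M/∂p = 5/(p ln 10).
σ_M = (5/ln 10) · (σ_p/p) = 2.1715 × 0.035/0.1410 = 2.1715 × 0.24823 = 0.53903.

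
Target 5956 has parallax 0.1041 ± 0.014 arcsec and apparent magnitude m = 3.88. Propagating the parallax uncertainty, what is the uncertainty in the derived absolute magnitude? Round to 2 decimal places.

M = m − 5 log₁₀ d + 5 = m + 5 log₁₀ p + 5, so ∂M/∂p = 5/(p ln 10).
σ_M = (5/ln 10) · (σ_p/p) = 2.1715 × 0.014/0.1041 = 2.1715 × 0.13449 = 0.29205.

σ_M = 0.29 mag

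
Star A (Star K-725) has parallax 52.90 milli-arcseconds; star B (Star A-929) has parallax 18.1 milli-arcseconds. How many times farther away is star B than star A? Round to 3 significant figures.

Since d = 1/p, d_B/d_A = p_A/p_B.
= 52.90 / 18.1 = 2.9227.

2.92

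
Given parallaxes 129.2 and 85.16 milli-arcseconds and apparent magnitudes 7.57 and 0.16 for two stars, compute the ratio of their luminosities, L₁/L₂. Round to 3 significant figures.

L₁/L₂ = 0.000472

d₁ = 1/p₁ = 1/0.1292″ = 7.7399 pc; d₂ = 1/p₂ = 1/0.08516″ = 11.743 pc.
M₁ = m₁ − 5 log₁₀ d₁ + 5 = 7.57 − 4.4437 + 5 = 8.1263.
M₂ = 0.16 − 5.3489 + 5 = -0.1889.
L₁/L₂ = 10^(0.4(M₂ − M₁)) = 10^(0.4 × (-8.3152)) = 10^(-3.32608) = 0.00047198.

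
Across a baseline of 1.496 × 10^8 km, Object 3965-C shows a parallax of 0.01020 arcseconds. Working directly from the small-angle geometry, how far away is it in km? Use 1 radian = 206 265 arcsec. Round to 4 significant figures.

3.025 × 10^15 km

θ = 0.01020″ = 0.01020/206265 = 4.9451 × 10^-8 rad.
d = B/θ = (1.496 × 10^8) / (4.9451 × 10^-8) = 3.0252 × 10^15 km.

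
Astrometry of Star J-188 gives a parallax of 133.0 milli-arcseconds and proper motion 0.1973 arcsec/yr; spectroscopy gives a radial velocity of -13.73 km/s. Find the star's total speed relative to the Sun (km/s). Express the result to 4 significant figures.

d = 1/p = 1/0.1330″ = 7.5188 pc.
v_t = 4.740 μ d = 4.740 × 0.1973 × 7.5188 = 7.0316 km/s.
v = √(v_r² + v_t²) = √((-13.73)² + 7.0316²) = √237.956 = 15.426 km/s.

15.43 km/s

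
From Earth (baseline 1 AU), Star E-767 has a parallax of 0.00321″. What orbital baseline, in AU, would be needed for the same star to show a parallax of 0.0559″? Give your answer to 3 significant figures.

17.4 AU

Parallax scales linearly with baseline: p ∝ B, so B = p_target / p_Earth × 1 AU.
B = 0.0559 / 0.00321 = 17.414 AU.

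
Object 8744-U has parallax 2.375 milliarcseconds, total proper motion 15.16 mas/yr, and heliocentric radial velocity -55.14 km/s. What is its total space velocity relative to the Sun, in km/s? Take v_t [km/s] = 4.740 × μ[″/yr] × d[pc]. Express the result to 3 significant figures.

d = 1/p = 1/0.002375″ = 421.05 pc.
μ = 15.16 mas/yr = 0.01516 ″/yr.
v_t = 4.740 μ d = 4.740 × 0.01516 × 421.05 = 30.256 km/s.
v = √(v_r² + v_t²) = √((-55.14)² + 30.256²) = √3955.85 = 62.896 km/s.

62.9 km/s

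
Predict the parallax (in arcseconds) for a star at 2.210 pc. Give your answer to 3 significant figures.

0.452 arcsec

p = 1/d = 1/2.21 = 0.45249 arcsec.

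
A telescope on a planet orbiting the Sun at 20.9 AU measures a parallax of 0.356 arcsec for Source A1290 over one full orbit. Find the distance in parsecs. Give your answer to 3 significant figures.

With baseline B (in AU) and parallax p (in arcsec), d = B/p parsecs.
d = 20.9 / 0.356 = 58.708 pc.

58.7 pc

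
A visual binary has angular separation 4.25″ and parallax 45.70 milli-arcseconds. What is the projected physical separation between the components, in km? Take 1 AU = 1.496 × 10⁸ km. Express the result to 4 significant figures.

1.391 × 10^10 km

d = 1/p = 1/0.04570″ = 21.882 pc.
At distance d (pc), an angle of θ arcsec spans θ·d AU: s = 4.25 × 21.882 = 92.999 AU.
= 92.999 × 1.496 × 10⁸ km = 1.3913 × 10^10 km.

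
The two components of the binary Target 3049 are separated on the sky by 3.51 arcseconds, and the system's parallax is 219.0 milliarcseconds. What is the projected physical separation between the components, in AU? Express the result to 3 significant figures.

16.0 AU

d = 1/p = 1/0.2190″ = 4.5662 pc.
At distance d (pc), an angle of θ arcsec spans θ·d AU: s = 3.51 × 4.5662 = 16.027 AU.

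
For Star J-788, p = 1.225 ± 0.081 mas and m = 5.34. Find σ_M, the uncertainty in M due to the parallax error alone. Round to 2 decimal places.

σ_M = 0.14 mag

M = m − 5 log₁₀ d + 5 = m + 5 log₁₀ p + 5, so ∂M/∂p = 5/(p ln 10).
σ_M = (5/ln 10) · (σ_p/p) = 2.1715 × 0.081/1.225 = 2.1715 × 0.066122 = 0.14358.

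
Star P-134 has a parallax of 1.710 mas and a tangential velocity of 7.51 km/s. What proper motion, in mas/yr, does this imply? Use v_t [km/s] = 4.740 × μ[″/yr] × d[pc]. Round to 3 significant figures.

d = 1/p = 1/0.001710″ = 584.8 pc.
μ = v_t / (4.74 d) = 7.51 / (4.74 × 584.8) = 7.51 / 2772 = 0.0027092 ″/yr = 2.7092 mas/yr.

2.71 mas/yr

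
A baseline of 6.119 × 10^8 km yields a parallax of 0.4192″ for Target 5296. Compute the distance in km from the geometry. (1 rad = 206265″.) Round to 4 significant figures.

3.011 × 10^14 km

θ = 0.4192″ = 0.4192/206265 = 2.0323 × 10^-6 rad.
d = B/θ = (6.119 × 10^8) / (2.0323 × 10^-6) = 3.0109 × 10^14 km.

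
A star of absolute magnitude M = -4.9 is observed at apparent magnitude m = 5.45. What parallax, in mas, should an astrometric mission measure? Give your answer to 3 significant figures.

m − M = 5.45 − (-4.9) = 10.35.
d = 10^((m−M)/5 + 1) = 10^3.070 = 1174.9 pc.
p = 1/d = 1/1174.9 = 0.00085114 arcsec = 0.85114 mas.

0.851 mas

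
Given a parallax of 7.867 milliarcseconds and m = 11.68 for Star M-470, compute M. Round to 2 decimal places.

d = 1/p = 1/0.007867″ = 127.11 pc.
m − M = 5 log₁₀(127.11) − 5 = 10.5209 − 5 = 5.5209.
M = m − (m − M) = 11.68 − 5.5209 = 6.16.

M = 6.16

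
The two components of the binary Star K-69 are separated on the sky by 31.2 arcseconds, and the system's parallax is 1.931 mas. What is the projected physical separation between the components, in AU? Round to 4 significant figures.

16160 AU

d = 1/p = 1/0.001931″ = 517.87 pc.
At distance d (pc), an angle of θ arcsec spans θ·d AU: s = 31.2 × 517.87 = 16158 AU.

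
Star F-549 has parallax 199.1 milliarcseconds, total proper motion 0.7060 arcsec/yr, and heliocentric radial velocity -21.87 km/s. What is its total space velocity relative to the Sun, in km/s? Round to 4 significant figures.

27.58 km/s

d = 1/p = 1/0.1991″ = 5.0226 pc.
v_t = 4.740 μ d = 4.740 × 0.7060 × 5.0226 = 16.808 km/s.
v = √(v_r² + v_t²) = √((-21.87)² + 16.808²) = √760.806 = 27.583 km/s.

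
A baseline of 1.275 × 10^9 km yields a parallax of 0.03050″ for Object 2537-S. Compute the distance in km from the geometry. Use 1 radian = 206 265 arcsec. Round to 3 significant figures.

θ = 0.03050″ = 0.03050/206265 = 1.4787 × 10^-7 rad.
d = B/θ = (1.275 × 10^9) / (1.4787 × 10^-7) = 8.6224 × 10^15 km.

8.62 × 10^15 km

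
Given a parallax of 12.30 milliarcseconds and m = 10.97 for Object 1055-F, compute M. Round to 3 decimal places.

M = 6.420

d = 1/p = 1/0.01230″ = 81.301 pc.
m − M = 5 log₁₀(81.301) − 5 = 9.5505 − 5 = 4.5505.
M = m − (m − M) = 10.97 − 4.5505 = 6.420.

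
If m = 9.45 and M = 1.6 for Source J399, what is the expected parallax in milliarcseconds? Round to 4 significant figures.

m − M = 9.45 − 1.6 = 7.85.
d = 10^((m−M)/5 + 1) = 10^2.570 = 371.54 pc.
p = 1/d = 1/371.54 = 0.0026915 arcsec = 2.6915 mas.

2.692 mas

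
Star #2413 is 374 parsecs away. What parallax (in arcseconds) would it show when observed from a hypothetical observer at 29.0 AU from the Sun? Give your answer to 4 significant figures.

0.07754 arcsec

p (arcsec) = B (AU) / d (pc).
p = 29.0 / 374 = 0.07754 arcsec.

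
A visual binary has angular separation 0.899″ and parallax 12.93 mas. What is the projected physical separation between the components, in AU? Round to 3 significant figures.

69.5 AU

d = 1/p = 1/0.01293″ = 77.34 pc.
At distance d (pc), an angle of θ arcsec spans θ·d AU: s = 0.899 × 77.34 = 69.529 AU.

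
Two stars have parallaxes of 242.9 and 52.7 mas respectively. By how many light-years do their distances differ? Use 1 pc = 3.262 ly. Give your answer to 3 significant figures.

48.5 ly

d_A = 1/0.2429″ = 4.1169 pc; d_B = 1/0.05270″ = 18.975 pc.
|d_B − d_A| = |18.975 − 4.1169| = 14.858 pc = 14.858 × 3.262 ly = 48.467 ly.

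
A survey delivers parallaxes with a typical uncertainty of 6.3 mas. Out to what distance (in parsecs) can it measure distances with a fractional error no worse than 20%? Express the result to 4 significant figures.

31.75 pc

σ_d/d = σ_p/p, so the condition is σ_p/p ≤ 0.20, i.e. p ≥ σ_p/0.20.
p_min = 6.3/0.20 = 31.5 mas = 0.0315 arcsec.
d_max = 1/p_min = 1/0.0315 = 31.746 pc.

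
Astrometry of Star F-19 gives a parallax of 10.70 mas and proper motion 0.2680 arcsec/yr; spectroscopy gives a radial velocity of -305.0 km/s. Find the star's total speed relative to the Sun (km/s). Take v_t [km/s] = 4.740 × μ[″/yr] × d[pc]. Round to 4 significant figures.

d = 1/p = 1/0.01070″ = 93.458 pc.
v_t = 4.740 μ d = 4.740 × 0.2680 × 93.458 = 118.72 km/s.
v = √(v_r² + v_t²) = √((-305.0)² + 118.72²) = √107119 = 327.29 km/s.

327.3 km/s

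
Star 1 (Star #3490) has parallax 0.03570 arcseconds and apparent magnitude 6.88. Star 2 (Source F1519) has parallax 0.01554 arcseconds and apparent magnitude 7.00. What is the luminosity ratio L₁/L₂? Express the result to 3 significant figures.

L₁/L₂ = 0.212

d₁ = 1/p₁ = 1/0.03570″ = 28.011 pc; d₂ = 1/p₂ = 1/0.01554″ = 64.35 pc.
M₁ = m₁ − 5 log₁₀ d₁ + 5 = 6.88 − 7.2366 + 5 = 4.6434.
M₂ = 7.00 − 9.0427 + 5 = 2.9573.
L₁/L₂ = 10^(0.4(M₂ − M₁)) = 10^(0.4 × (-1.6861)) = 10^(-0.67444) = 0.21162.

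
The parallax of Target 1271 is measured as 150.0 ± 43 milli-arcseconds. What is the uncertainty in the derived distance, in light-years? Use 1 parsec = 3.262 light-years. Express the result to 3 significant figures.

6.23 ly

d = 1/p, so σ_d = σ_p / p².
σ_d = 0.0430 / (0.1500)² = 0.0430 / 0.0225 = 1.9111 pc = 1.9111 × 3.262 ly = 6.234 ly.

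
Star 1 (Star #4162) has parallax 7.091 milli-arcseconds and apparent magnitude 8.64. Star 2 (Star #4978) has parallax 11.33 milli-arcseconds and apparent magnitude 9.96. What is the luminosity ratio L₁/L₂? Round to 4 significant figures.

d₁ = 1/p₁ = 1/0.007091″ = 141.02 pc; d₂ = 1/p₂ = 1/0.01133″ = 88.261 pc.
M₁ = m₁ − 5 log₁₀ d₁ + 5 = 8.64 − 10.7464 + 5 = 2.8936.
M₂ = 9.96 − 9.7288 + 5 = 5.2312.
L₁/L₂ = 10^(0.4(M₂ − M₁)) = 10^(0.4 × 2.3376) = 10^0.93504 = 8.6107.

L₁/L₂ = 8.611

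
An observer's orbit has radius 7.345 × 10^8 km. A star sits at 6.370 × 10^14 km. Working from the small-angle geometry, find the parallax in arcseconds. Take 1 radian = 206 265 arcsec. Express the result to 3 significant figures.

θ ≈ B/d = (7.345 × 10^8) / (6.370 × 10^14) = 1.1531 × 10^-6 rad.
In arcseconds: 1.1531 × 10^-6 × 206265 = 0.23784″.

0.238 arcsec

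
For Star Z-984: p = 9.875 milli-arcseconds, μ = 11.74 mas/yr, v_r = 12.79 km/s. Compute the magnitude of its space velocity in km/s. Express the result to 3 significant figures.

14.0 km/s

d = 1/p = 1/0.009875″ = 101.27 pc.
μ = 11.74 mas/yr = 0.01174 ″/yr.
v_t = 4.740 μ d = 4.740 × 0.01174 × 101.27 = 5.6354 km/s.
v = √(v_r² + v_t²) = √(12.79² + 5.6354²) = √195.342 = 13.976 km/s.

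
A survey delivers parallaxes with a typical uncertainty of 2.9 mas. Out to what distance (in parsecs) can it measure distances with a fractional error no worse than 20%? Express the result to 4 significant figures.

σ_d/d = σ_p/p, so the condition is σ_p/p ≤ 0.20, i.e. p ≥ σ_p/0.20.
p_min = 2.9/0.20 = 14.5 mas = 0.0145 arcsec.
d_max = 1/p_min = 1/0.0145 = 68.966 pc.

68.97 pc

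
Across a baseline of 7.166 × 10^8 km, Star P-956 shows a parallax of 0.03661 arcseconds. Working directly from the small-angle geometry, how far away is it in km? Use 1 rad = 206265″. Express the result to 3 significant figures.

4.04 × 10^15 km

θ = 0.03661″ = 0.03661/206265 = 1.7749 × 10^-7 rad.
d = B/θ = (7.166 × 10^8) / (1.7749 × 10^-7) = 4.0374 × 10^15 km.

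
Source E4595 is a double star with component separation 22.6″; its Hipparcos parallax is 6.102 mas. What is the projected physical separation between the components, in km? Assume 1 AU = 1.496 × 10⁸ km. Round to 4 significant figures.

5.541 × 10^11 km

d = 1/p = 1/0.006102″ = 163.88 pc.
At distance d (pc), an angle of θ arcsec spans θ·d AU: s = 22.6 × 163.88 = 3703.7 AU.
= 3703.7 × 1.496 × 10⁸ km = 5.5407 × 10^11 km.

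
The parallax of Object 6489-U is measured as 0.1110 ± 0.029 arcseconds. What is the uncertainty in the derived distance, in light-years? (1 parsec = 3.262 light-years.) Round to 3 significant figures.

d = 1/p, so σ_d = σ_p / p².
σ_d = 0.0290 / (0.1110)² = 0.0290 / 0.012321 = 2.3537 pc = 2.3537 × 3.262 ly = 7.6778 ly.

7.68 ly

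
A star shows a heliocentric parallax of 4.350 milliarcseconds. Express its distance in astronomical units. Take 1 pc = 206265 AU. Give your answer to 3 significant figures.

4.74 × 10^7 AU

p = 4.350 milliarcseconds = 0.004350 arcsec.
d = 1/p = 1/0.004350 = 229.89 pc.
In AU: 229.89 × 206265 = 4.7418 × 10^7 AU.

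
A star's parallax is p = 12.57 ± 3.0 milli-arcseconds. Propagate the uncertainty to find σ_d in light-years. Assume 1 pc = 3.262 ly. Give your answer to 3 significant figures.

d = 1/p, so σ_d = σ_p / p².
σ_d = 0.00300 / (0.01257)² = 0.00300 / 0.000158 = 18.987 pc = 18.987 × 3.262 ly = 61.936 ly.

61.9 ly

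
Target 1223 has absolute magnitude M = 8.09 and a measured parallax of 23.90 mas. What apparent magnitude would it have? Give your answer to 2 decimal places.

m = 11.20

d = 1/p = 1/0.02390″ = 41.841 pc.
m − M = 5 log₁₀ d − 5 = 5 log₁₀(41.841) − 5 = 8.1080 − 5 = 3.1080.
m = M + (m − M) = 8.09 + 3.1080 = 11.20.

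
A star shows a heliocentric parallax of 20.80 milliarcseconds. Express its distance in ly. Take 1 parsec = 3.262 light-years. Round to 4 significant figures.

156.8 ly

p = 20.80 milliarcseconds = 0.02080 arcsec.
d = 1/p = 1/0.02080 = 48.077 pc.
In light-years: 48.077 × 3.262 = 156.83 ly.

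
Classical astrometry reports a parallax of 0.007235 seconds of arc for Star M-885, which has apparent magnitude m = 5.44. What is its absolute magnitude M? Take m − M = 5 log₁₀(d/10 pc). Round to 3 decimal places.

M = -0.263

d = 1/p = 1/0.007235″ = 138.22 pc.
m − M = 5 log₁₀(138.22) − 5 = 10.7029 − 5 = 5.7029.
M = m − (m − M) = 5.44 − 5.7029 = -0.263.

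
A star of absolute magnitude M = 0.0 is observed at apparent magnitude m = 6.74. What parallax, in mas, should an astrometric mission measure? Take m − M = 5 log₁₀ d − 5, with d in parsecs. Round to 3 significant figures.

4.49 mas

m − M = 6.74 − 0.0 = 6.74.
d = 10^((m−M)/5 + 1) = 10^2.348 = 222.84 pc.
p = 1/d = 1/222.84 = 0.0044875 arcsec = 4.4875 mas.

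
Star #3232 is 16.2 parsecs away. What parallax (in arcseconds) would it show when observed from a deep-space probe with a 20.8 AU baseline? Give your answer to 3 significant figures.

1.28 arcsec

p (arcsec) = B (AU) / d (pc).
p = 20.8 / 16.2 = 1.284 arcsec.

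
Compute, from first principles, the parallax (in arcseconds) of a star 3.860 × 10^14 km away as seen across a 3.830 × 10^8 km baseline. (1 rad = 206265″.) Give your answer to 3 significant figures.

θ ≈ B/d = (3.830 × 10^8) / (3.860 × 10^14) = 9.9223 × 10^-7 rad.
In arcseconds: 9.9223 × 10^-7 × 206265 = 0.20466″.

0.205 arcsec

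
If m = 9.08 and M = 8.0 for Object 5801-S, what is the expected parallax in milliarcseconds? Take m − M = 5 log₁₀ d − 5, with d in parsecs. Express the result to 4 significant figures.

m − M = 9.08 − 8.0 = 1.08.
d = 10^((m−M)/5 + 1) = 10^1.216 = 16.444 pc.
p = 1/d = 1/16.444 = 0.060812 arcsec = 60.812 mas.

60.81 mas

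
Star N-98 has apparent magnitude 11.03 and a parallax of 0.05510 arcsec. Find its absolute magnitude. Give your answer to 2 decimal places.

M = 9.74

d = 1/p = 1/0.05510″ = 18.149 pc.
m − M = 5 log₁₀(18.149) − 5 = 6.2943 − 5 = 1.2943.
M = m − (m − M) = 11.03 − 1.2943 = 9.74.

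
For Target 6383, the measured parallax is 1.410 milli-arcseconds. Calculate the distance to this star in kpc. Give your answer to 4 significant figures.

0.7092 kpc

p = 1.410 milli-arcseconds = 0.001410 arcsec.
d = 1/p = 1/0.001410 = 709.22 pc.
= 0.70922 kpc.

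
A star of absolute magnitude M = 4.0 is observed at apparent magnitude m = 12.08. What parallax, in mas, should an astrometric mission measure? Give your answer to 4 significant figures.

2.421 mas

m − M = 12.08 − 4.0 = 8.08.
d = 10^((m−M)/5 + 1) = 10^2.616 = 413.05 pc.
p = 1/d = 1/413.05 = 0.002421 arcsec = 2.421 mas.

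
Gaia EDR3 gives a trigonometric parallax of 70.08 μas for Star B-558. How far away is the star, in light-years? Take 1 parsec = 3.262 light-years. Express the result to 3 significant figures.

46500 light years

p = 70.08 μas = 0.00007008 arcsec.
d = 1/p = 1/0.00007008 = 14269 pc.
In light-years: 14269 × 3.262 = 46545 ly.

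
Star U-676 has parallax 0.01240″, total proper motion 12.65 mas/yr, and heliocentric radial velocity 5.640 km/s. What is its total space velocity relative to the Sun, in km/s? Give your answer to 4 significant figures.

7.429 km/s

d = 1/p = 1/0.01240″ = 80.645 pc.
μ = 12.65 mas/yr = 0.01265 ″/yr.
v_t = 4.740 μ d = 4.740 × 0.01265 × 80.645 = 4.8356 km/s.
v = √(v_r² + v_t²) = √(5.640² + 4.8356²) = √55.1926 = 7.4292 km/s.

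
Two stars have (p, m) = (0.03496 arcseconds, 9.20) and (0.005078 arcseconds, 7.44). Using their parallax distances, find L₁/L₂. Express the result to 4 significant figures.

d₁ = 1/p₁ = 1/0.03496″ = 28.604 pc; d₂ = 1/p₂ = 1/0.005078″ = 196.93 pc.
M₁ = m₁ − 5 log₁₀ d₁ + 5 = 9.20 − 7.2821 + 5 = 6.9179.
M₂ = 7.44 − 11.4716 + 5 = 0.9684.
L₁/L₂ = 10^(0.4(M₂ − M₁)) = 10^(0.4 × (-5.9495)) = 10^(-2.37980) = 0.0041706.

L₁/L₂ = 0.004171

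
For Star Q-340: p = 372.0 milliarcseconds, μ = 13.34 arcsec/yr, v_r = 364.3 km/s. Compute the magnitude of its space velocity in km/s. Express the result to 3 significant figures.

d = 1/p = 1/0.3720″ = 2.6882 pc.
v_t = 4.740 μ d = 4.740 × 13.34 × 2.6882 = 169.98 km/s.
v = √(v_r² + v_t²) = √(364.3² + 169.98²) = √161608 = 402 km/s.

402 km/s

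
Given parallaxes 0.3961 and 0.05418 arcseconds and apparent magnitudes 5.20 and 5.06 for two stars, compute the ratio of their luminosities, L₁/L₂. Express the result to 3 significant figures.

d₁ = 1/p₁ = 1/0.3961″ = 2.5246 pc; d₂ = 1/p₂ = 1/0.05418″ = 18.457 pc.
M₁ = m₁ − 5 log₁₀ d₁ + 5 = 5.20 − 2.0110 + 5 = 8.1890.
M₂ = 5.06 − 6.3308 + 5 = 3.7292.
L₁/L₂ = 10^(0.4(M₂ − M₁)) = 10^(0.4 × (-4.4598)) = 10^(-1.78392) = 0.016447.

L₁/L₂ = 0.0164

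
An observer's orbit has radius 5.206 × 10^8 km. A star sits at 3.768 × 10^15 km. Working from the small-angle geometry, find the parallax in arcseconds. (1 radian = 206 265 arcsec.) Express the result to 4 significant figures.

θ ≈ B/d = (5.206 × 10^8) / (3.768 × 10^15) = 1.3816 × 10^-7 rad.
In arcseconds: 1.3816 × 10^-7 × 206265 = 0.028498″.

0.02850 arcsec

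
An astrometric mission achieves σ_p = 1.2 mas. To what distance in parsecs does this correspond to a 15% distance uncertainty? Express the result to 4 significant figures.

σ_d/d = σ_p/p, so the condition is σ_p/p ≤ 0.15, i.e. p ≥ σ_p/0.15.
p_min = 1.2/0.15 = 8 mas = 0.008 arcsec.
d_max = 1/p_min = 1/0.008 = 125 pc.

125.0 pc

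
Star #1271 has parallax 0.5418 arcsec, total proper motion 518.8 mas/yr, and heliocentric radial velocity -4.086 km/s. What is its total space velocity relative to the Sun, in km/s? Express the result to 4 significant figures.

d = 1/p = 1/0.5418″ = 1.8457 pc.
μ = 518.8 mas/yr = 0.5188 ″/yr.
v_t = 4.740 μ d = 4.740 × 0.5188 × 1.8457 = 4.5388 km/s.
v = √(v_r² + v_t²) = √((-4.086)² + 4.5388²) = √37.2961 = 6.1071 km/s.

6.107 km/s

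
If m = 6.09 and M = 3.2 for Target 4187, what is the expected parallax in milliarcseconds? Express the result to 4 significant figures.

26.42 mas

m − M = 6.09 − 3.2 = 2.89.
d = 10^((m−M)/5 + 1) = 10^1.578 = 37.844 pc.
p = 1/d = 1/37.844 = 0.026424 arcsec = 26.424 mas.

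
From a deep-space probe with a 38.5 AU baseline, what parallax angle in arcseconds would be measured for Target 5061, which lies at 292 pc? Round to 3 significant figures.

p (arcsec) = B (AU) / d (pc).
p = 38.5 / 292 = 0.13185 arcsec.

0.132 arcsec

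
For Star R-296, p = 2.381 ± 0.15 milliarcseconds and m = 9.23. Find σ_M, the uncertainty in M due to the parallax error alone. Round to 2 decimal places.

M = m − 5 log₁₀ d + 5 = m + 5 log₁₀ p + 5, so ∂M/∂p = 5/(p ln 10).
σ_M = (5/ln 10) · (σ_p/p) = 2.1715 × 0.15/2.381 = 2.1715 × 0.062999 = 0.1368.

σ_M = 0.14 mag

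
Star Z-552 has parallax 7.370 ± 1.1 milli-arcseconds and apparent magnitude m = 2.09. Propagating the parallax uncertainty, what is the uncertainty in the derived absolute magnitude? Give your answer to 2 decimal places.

σ_M = 0.32 mag

M = m − 5 log₁₀ d + 5 = m + 5 log₁₀ p + 5, so ∂M/∂p = 5/(p ln 10).
σ_M = (5/ln 10) · (σ_p/p) = 2.1715 × 1.1/7.370 = 2.1715 × 0.14925 = 0.3241.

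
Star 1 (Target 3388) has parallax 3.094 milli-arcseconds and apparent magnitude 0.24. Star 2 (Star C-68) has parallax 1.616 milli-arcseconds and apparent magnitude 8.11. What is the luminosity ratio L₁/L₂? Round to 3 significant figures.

L₁/L₂ = 384

d₁ = 1/p₁ = 1/0.003094″ = 323.21 pc; d₂ = 1/p₂ = 1/0.001616″ = 618.81 pc.
M₁ = m₁ − 5 log₁₀ d₁ + 5 = 0.24 − 12.5474 + 5 = -7.3074.
M₂ = 8.11 − 13.9578 + 5 = -0.8478.
L₁/L₂ = 10^(0.4(M₂ − M₁)) = 10^(0.4 × 6.4596) = 10^2.58384 = 383.57.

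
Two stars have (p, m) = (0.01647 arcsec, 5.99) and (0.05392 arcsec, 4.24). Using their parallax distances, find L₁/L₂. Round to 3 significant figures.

L₁/L₂ = 2.14

d₁ = 1/p₁ = 1/0.01647″ = 60.716 pc; d₂ = 1/p₂ = 1/0.05392″ = 18.546 pc.
M₁ = m₁ − 5 log₁₀ d₁ + 5 = 5.99 − 8.9165 + 5 = 2.0735.
M₂ = 4.24 − 6.3413 + 5 = 2.8987.
L₁/L₂ = 10^(0.4(M₂ − M₁)) = 10^(0.4 × 0.8252) = 10^0.33008 = 2.1384.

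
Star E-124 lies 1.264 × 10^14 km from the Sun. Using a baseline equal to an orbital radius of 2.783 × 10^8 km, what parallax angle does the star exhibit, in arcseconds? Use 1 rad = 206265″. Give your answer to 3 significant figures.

θ ≈ B/d = (2.783 × 10^8) / (1.264 × 10^14) = 2.2017 × 10^-6 rad.
In arcseconds: 2.2017 × 10^-6 × 206265 = 0.45413″.

0.454 arcsec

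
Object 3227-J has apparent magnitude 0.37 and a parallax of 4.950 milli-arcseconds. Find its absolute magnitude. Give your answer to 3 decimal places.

d = 1/p = 1/0.004950″ = 202.02 pc.
m − M = 5 log₁₀(202.02) − 5 = 11.5270 − 5 = 6.5270.
M = m − (m − M) = 0.37 − 6.5270 = -6.157.

M = -6.157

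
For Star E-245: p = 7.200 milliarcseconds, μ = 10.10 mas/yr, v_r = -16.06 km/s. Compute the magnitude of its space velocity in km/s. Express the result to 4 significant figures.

17.38 km/s

d = 1/p = 1/0.007200″ = 138.89 pc.
μ = 10.10 mas/yr = 0.01010 ″/yr.
v_t = 4.740 μ d = 4.740 × 0.01010 × 138.89 = 6.6492 km/s.
v = √(v_r² + v_t²) = √((-16.06)² + 6.6492²) = √302.135 = 17.382 km/s.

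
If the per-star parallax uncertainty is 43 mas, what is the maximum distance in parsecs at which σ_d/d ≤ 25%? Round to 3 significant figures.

5.81 pc

σ_d/d = σ_p/p, so the condition is σ_p/p ≤ 0.25, i.e. p ≥ σ_p/0.25.
p_min = 43/0.25 = 172 mas = 0.172 arcsec.
d_max = 1/p_min = 1/0.172 = 5.814 pc.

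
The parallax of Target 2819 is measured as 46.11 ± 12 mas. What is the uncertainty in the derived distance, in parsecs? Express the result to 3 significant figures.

5.64 pc

d = 1/p, so σ_d = σ_p / p².
σ_d = 0.0120 / (0.04611)² = 0.0120 / 0.0021261 = 5.6441 pc.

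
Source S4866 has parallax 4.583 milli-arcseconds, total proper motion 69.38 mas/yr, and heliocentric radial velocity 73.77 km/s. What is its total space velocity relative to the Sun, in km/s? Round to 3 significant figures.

103 km/s

d = 1/p = 1/0.004583″ = 218.2 pc.
μ = 69.38 mas/yr = 0.06938 ″/yr.
v_t = 4.740 μ d = 4.740 × 0.06938 × 218.2 = 71.758 km/s.
v = √(v_r² + v_t²) = √(73.77² + 71.758²) = √10591.2 = 102.91 km/s.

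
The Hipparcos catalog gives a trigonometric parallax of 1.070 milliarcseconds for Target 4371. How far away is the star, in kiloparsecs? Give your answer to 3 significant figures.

p = 1.070 milliarcseconds = 0.001070 arcsec.
d = 1/p = 1/0.001070 = 934.58 pc.
= 0.93458 kpc.

0.935 kpc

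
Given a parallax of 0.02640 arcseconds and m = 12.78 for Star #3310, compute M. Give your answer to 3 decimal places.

M = 9.888

d = 1/p = 1/0.02640″ = 37.879 pc.
m − M = 5 log₁₀(37.879) − 5 = 7.8920 − 5 = 2.8920.
M = m − (m − M) = 12.78 − 2.8920 = 9.888.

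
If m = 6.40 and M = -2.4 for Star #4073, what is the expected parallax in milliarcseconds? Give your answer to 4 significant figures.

m − M = 6.40 − (-2.4) = 8.80.
d = 10^((m−M)/5 + 1) = 10^2.760 = 575.44 pc.
p = 1/d = 1/575.44 = 0.0017378 arcsec = 1.7378 mas.

1.738 mas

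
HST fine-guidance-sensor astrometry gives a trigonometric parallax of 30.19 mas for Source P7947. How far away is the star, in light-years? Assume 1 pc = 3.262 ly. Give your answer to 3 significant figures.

108 light years

p = 30.19 mas = 0.03019 arcsec.
d = 1/p = 1/0.03019 = 33.124 pc.
In light-years: 33.124 × 3.262 = 108.05 ly.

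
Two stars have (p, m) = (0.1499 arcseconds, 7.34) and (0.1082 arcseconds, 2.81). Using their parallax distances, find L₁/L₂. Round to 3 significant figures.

L₁/L₂ = 0.00803

d₁ = 1/p₁ = 1/0.1499″ = 6.6711 pc; d₂ = 1/p₂ = 1/0.1082″ = 9.2421 pc.
M₁ = m₁ − 5 log₁₀ d₁ + 5 = 7.34 − 4.1210 + 5 = 8.2190.
M₂ = 2.81 − 4.8289 + 5 = 2.9811.
L₁/L₂ = 10^(0.4(M₂ − M₁)) = 10^(0.4 × (-5.2379)) = 10^(-2.09516) = 0.0080323.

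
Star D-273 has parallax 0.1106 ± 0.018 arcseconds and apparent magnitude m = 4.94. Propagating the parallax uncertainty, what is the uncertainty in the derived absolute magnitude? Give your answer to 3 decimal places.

σ_M = 0.353 mag

M = m − 5 log₁₀ d + 5 = m + 5 log₁₀ p + 5, so ∂M/∂p = 5/(p ln 10).
σ_M = (5/ln 10) · (σ_p/p) = 2.1715 × 0.018/0.1106 = 2.1715 × 0.16275 = 0.35341.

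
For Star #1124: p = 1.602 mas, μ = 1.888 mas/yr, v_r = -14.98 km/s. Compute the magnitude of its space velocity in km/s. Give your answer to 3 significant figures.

16.0 km/s

d = 1/p = 1/0.001602″ = 624.22 pc.
μ = 1.888 mas/yr = 0.001888 ″/yr.
v_t = 4.740 μ d = 4.740 × 0.001888 × 624.22 = 5.5862 km/s.
v = √(v_r² + v_t²) = √((-14.98)² + 5.5862²) = √255.606 = 15.988 km/s.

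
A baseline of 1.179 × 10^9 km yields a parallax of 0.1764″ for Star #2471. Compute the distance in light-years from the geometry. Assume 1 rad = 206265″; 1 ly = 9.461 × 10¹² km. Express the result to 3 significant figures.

146 ly

θ = 0.1764″ = 0.1764/206265 = 8.5521 × 10^-7 rad.
d = B/θ = (1.179 × 10^9) / (8.5521 × 10^-7) = 1.3786 × 10^15 km = (1.3786 × 10^15) / (9.461 × 10^12) ly = 145.71 ly.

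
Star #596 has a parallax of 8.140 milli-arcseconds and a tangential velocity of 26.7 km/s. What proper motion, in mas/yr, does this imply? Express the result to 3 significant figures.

45.9 mas/yr

d = 1/p = 1/0.008140″ = 122.85 pc.
μ = v_t / (4.74 d) = 26.7 / (4.74 × 122.85) = 26.7 / 582.31 = 0.045852 ″/yr = 45.852 mas/yr.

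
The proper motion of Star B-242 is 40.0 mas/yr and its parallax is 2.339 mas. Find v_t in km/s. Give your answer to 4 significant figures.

81.06 km/s

d = 1/p = 1/0.002339″ = 427.53 pc.
μ = 40.0 mas/yr = 0.0400 ″/yr.
v_t = 4.74 × μ × d = 4.74 × 0.0400 × 427.53 = 81.06 km/s.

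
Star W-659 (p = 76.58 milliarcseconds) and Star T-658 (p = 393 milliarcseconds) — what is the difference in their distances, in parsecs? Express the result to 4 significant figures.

d_A = 1/0.07658″ = 13.058 pc; d_B = 1/0.3930″ = 2.5445 pc.
|d_B − d_A| = |2.5445 − 13.058| = 10.514 pc.

10.51 pc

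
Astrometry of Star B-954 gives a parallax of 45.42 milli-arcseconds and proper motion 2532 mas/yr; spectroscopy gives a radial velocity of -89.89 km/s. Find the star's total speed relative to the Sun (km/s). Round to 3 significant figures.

279 km/s

d = 1/p = 1/0.04542″ = 22.017 pc.
μ = 2532 mas/yr = 2.532 ″/yr.
v_t = 4.740 μ d = 4.740 × 2.532 × 22.017 = 264.24 km/s.
v = √(v_r² + v_t²) = √((-89.89)² + 264.24²) = √77903 = 279.11 km/s.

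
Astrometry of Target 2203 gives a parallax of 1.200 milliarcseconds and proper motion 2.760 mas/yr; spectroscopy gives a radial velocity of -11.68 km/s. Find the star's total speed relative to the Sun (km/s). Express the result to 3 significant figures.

d = 1/p = 1/0.001200″ = 833.33 pc.
μ = 2.760 mas/yr = 0.002760 ″/yr.
v_t = 4.740 μ d = 4.740 × 0.002760 × 833.33 = 10.902 km/s.
v = √(v_r² + v_t²) = √((-11.68)² + 10.902²) = √255.276 = 15.977 km/s.

16.0 km/s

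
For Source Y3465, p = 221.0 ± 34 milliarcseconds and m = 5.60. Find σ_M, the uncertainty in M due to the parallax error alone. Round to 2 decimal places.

σ_M = 0.33 mag

M = m − 5 log₁₀ d + 5 = m + 5 log₁₀ p + 5, so ∂M/∂p = 5/(p ln 10).
σ_M = (5/ln 10) · (σ_p/p) = 2.1715 × 34/221.0 = 2.1715 × 0.15385 = 0.33409.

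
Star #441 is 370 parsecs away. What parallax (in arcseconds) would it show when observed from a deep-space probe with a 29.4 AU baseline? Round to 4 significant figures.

0.07946 arcsec

p (arcsec) = B (AU) / d (pc).
p = 29.4 / 370 = 0.079459 arcsec.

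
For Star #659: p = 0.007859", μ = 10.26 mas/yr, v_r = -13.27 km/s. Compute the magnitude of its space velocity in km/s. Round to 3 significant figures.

14.6 km/s

d = 1/p = 1/0.007859″ = 127.24 pc.
μ = 10.26 mas/yr = 0.01026 ″/yr.
v_t = 4.740 μ d = 4.740 × 0.01026 × 127.24 = 6.188 km/s.
v = √(v_r² + v_t²) = √((-13.27)² + 6.188²) = √214.384 = 14.642 km/s.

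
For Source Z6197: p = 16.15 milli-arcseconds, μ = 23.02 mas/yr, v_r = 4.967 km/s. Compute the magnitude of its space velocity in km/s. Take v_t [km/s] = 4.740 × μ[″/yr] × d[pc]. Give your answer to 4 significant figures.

8.386 km/s

d = 1/p = 1/0.01615″ = 61.92 pc.
μ = 23.02 mas/yr = 0.02302 ″/yr.
v_t = 4.740 μ d = 4.740 × 0.02302 × 61.92 = 6.7564 km/s.
v = √(v_r² + v_t²) = √(4.967² + 6.7564²) = √70.32 = 8.3857 km/s.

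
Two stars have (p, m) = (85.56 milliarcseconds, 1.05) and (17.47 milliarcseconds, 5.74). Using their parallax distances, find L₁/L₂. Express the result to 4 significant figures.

d₁ = 1/p₁ = 1/0.08556″ = 11.688 pc; d₂ = 1/p₂ = 1/0.01747″ = 57.241 pc.
M₁ = m₁ − 5 log₁₀ d₁ + 5 = 1.05 − 5.3387 + 5 = 0.7113.
M₂ = 5.74 − 8.7885 + 5 = 1.9515.
L₁/L₂ = 10^(0.4(M₂ − M₁)) = 10^(0.4 × 1.2402) = 10^0.49608 = 3.1339.

L₁/L₂ = 3.134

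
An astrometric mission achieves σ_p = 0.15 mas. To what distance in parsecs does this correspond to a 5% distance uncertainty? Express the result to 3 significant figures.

σ_d/d = σ_p/p, so the condition is σ_p/p ≤ 0.05, i.e. p ≥ σ_p/0.05.
p_min = 0.15/0.05 = 3 mas = 0.003 arcsec.
d_max = 1/p_min = 1/0.003 = 333.33 pc.

333 pc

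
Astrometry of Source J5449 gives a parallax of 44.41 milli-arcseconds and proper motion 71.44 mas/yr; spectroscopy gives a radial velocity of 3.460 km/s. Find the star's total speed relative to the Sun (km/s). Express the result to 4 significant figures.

8.373 km/s

d = 1/p = 1/0.04441″ = 22.517 pc.
μ = 71.44 mas/yr = 0.07144 ″/yr.
v_t = 4.740 μ d = 4.740 × 0.07144 × 22.517 = 7.6248 km/s.
v = √(v_r² + v_t²) = √(3.460² + 7.6248²) = √70.1092 = 8.3731 km/s.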